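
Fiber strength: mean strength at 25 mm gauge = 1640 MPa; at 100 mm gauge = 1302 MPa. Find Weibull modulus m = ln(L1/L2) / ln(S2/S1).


Formula: m = ln(L1/L2) / ln(S2/S1)
Step 1: ln(L1/L2) = ln(25/100) = -1.38629
Step 2: S2/S1 = 1302/1640 = 0.7939
Step 3: ln(S2/S1) = ln(0.7939) = -0.23080
Step 4: m = -1.38629 / -0.23080 = 6.01

6.01 (Weibull m)


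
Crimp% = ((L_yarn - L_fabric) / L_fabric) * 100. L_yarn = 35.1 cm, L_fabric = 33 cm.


Formula: Crimp% = ((L_yarn - L_fabric) / L_fabric) * 100
Step 1: Extension = 35.1 - 33 = 2.1 cm
Step 2: Crimp% = (2.1 / 33) * 100
Step 3: Crimp% = 0.063636 * 100 = 6.3636% ≈ 6.4%

6.4%


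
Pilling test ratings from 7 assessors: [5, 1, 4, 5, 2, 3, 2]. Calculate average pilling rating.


Formula: Mean = sum / count
Sum = 5 + 1 + 4 + 5 + 2 + 3 + 2 = 22
Mean = 22 / 7 = 3.1

3.1


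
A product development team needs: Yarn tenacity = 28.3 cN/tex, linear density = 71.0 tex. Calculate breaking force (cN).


Formula: Breaking force = Tenacity * Linear density
F = 28.3 cN/tex * 71.0 tex
F = 2009.30 cN

2009.30 cN


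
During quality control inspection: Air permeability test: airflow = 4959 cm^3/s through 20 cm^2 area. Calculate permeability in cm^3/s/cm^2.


Formula: Air Permeability = Airflow / Test Area
AP = 4959 cm^3/s / 20 cm^2
AP = 248.0 cm^3/s/cm^2

248.0 cm^3/s/cm^2


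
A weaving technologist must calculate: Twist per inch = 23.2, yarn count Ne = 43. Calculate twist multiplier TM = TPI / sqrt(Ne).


Formula: TM = TPI / sqrt(Ne)
Step 1: sqrt(Ne) = sqrt(43) = 6.5574
Step 2: TM = 23.2 / 6.5574 = 3.54

3.54 TM


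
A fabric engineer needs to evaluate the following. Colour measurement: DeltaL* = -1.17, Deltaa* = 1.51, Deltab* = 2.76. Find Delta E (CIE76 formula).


Formula: Delta E = sqrt(dL*^2 + da*^2 + db*^2)
Step 1: dL*^2 = (-1.17)^2 = 1.3689
Step 2: da*^2 = 1.51^2 = 2.2801
Step 3: db*^2 = 2.76^2 = 7.6176
Step 4: Sum = 1.3689 + 2.2801 + 7.6176 = 11.2666
Step 5: Delta E = sqrt(11.2666) = 3.36

3.36 Delta E


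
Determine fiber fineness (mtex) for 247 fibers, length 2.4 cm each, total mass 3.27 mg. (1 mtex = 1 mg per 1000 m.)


Formula: fineness (mtex) = mass (mg) / total length (km) = (mass_mg / total_length_m) * 1000
Step 1: Convert fiber length: 2.4 cm = 0.024 m
Step 2: Total fiber length = 247 * 0.024 = 5.928 m
Step 3: Linear density = 3.27 mg / 5.928 m = 0.5516 mg/m
Step 4: fineness = 0.5516 * 1000 = 551.6 mtex

551.6 mtex


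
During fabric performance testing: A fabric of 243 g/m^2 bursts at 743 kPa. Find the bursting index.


Formula: Bursting Index = Bursting Strength / Fabric GSM
BI = 743 kPa / 243 g/m^2
BI = 3.058 kPa/(g/m^2)

3.058 kPa/(g/m^2)


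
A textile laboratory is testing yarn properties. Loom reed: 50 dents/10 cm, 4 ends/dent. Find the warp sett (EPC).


Formula: EPC = (dents per 10 cm * ends per dent) / 10
Step 1: Total ends per 10 cm = 50 * 4 = 200
Step 2: EPC = 200 / 10 = 20.0 ends/cm

20.0 ends/cm


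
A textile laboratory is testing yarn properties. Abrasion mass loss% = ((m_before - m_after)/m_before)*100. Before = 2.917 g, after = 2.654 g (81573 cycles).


Formula: Mass loss% = ((m_before - m_after) / m_before) * 100
Step 1: Mass loss = 2.917 - 2.654 = 0.263 g
Step 2: Ratio = 0.263 / 2.917 = 0.0901611
Step 3: Mass loss% = 0.0901611 * 100 = 9.01611% ≈ 9.02%

9.02%


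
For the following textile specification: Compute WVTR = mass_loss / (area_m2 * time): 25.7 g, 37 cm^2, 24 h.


Formula: WVTR = mass_loss / (area * time)
Step 1: Convert area: 37 cm^2 = 0.0037 m^2
Step 2: WVTR = 25.7 g / (0.0037 m^2 * 24 h)
Step 3: WVTR = 25.7 / 0.0888 = 289.4 g/m^2/h

289.4 g/m^2/h


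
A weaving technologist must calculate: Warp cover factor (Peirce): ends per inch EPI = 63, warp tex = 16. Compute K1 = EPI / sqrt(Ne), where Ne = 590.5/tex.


Formula: K1 = EPI / sqrt(Ne), with Ne = 590.5 / tex_warp
Step 1: Ne = 590.5 / 16 = 36.906
Step 2: sqrt(Ne) = sqrt(36.906) = 6.075
Step 3: K1 = 63 / 6.075 = 10.4

10.4


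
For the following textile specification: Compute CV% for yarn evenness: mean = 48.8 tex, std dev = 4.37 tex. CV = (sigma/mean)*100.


Formula: CV% = (standard deviation / mean) * 100
Step 1: Ratio = 4.37 / 48.8 = 0.089549
Step 2: CV% = 0.089549 * 100 = 8.9549% ≈ 9.0%

9.0%


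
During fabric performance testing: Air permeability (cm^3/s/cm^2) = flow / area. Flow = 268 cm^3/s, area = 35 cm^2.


Formula: Air Permeability = Airflow / Test Area
AP = 268 cm^3/s / 35 cm^2
AP = 7.7 cm^3/s/cm^2

7.7 cm^3/s/cm^2


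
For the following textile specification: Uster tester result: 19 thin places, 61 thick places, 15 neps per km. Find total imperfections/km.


Formula: Total = thin places + thick places + neps
Total = 19 + 61 + 15
Total = 95 imperfections/km

95 imperfections/km


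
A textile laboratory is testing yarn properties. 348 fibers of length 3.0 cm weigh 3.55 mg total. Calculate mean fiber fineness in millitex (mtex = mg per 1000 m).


Formula: fineness (mtex) = mass (mg) / total length (km) = (mass_mg / total_length_m) * 1000
Step 1: Convert fiber length: 3.0 cm = 0.03 m
Step 2: Total fiber length = 348 * 0.03 = 10.44 m
Step 3: Linear density = 3.55 mg / 10.44 m = 0.3400 mg/m
Step 4: fineness = 0.3400 * 1000 = 340.0 mtex

340.0 mtex


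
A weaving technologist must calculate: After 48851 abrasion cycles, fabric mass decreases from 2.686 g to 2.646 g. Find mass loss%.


Formula: Mass loss% = ((m_before - m_after) / m_before) * 100
Step 1: Mass loss = 2.686 - 2.646 = 0.04 g
Step 2: Ratio = 0.04 / 2.686 = 0.014892
Step 3: Mass loss% = 0.014892 * 100 = 1.4892% ≈ 1.49%

1.49%


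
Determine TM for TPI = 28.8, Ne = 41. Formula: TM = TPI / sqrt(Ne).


Formula: TM = TPI / sqrt(Ne)
Step 1: sqrt(Ne) = sqrt(41) = 6.4031
Step 2: TM = 28.8 / 6.4031 = 4.50

4.50 TM


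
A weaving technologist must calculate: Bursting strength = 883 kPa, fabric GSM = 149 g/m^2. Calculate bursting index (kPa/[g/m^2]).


Formula: Bursting Index = Bursting Strength / Fabric GSM
BI = 883 kPa / 149 g/m^2
BI = 5.926 kPa/(g/m^2)

5.926 kPa/(g/m^2)


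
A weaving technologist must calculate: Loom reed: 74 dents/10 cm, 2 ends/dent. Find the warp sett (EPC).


Formula: EPC = (dents per 10 cm * ends per dent) / 10
Step 1: Total ends per 10 cm = 74 * 2 = 148
Step 2: EPC = 148 / 10 = 14.8 ends/cm

14.8 ends/cm


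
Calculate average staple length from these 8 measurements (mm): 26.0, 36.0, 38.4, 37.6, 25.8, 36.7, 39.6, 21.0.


Formula: Mean = sum of lengths / count
Sum = 26.0 + 36.0 + 38.4 + 37.6 + 25.8 + 36.7 + 39.6 + 21.0
Sum = 261.1 mm
Mean = 261.1 / 8 = 32.64 mm

32.64 mm


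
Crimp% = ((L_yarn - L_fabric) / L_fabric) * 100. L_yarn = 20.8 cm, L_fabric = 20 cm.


Formula: Crimp% = ((L_yarn - L_fabric) / L_fabric) * 100
Step 1: Extension = 20.8 - 20 = 0.8 cm
Step 2: Crimp% = (0.8 / 20) * 100
Step 3: Crimp% = 0.04 * 100 = 4.0%

4.0%


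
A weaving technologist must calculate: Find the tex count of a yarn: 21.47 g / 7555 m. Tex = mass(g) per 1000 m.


Formula: Tex = (mass_g / length_m) * 1000
Substituting: Tex = (21.47 / 7555) * 1000
Intermediate: 21.47 / 7555 = 0.00284183 g/m
Tex = 0.00284183 * 1000 = 2.84 tex

2.84 tex


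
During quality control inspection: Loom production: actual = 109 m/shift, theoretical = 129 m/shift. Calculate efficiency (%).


Formula: Efficiency% = (Actual output / Theoretical output) * 100
Efficiency% = (109 / 129) * 100
Efficiency% = 0.844961 * 100 = 84.4961% ≈ 84.5%

84.5%


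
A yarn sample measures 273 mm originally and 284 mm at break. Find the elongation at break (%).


Formula: Elongation (%) = ((L_break - L0) / L0) * 100
Step 1: Extension = 284 - 273 = 11 mm
Step 2: Elongation = (11 / 273) * 100
Step 3: Elongation = 0.040293 * 100 = 4.0293% ≈ 4.0%

4.0%


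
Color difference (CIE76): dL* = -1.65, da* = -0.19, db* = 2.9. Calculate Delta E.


Formula: Delta E = sqrt(dL*^2 + da*^2 + db*^2)
Step 1: dL*^2 = (-1.65)^2 = 2.7225
Step 2: da*^2 = (-0.19)^2 = 0.0361
Step 3: db*^2 = 2.9^2 = 8.41
Step 4: Sum = 2.7225 + 0.0361 + 8.41 = 11.1686
Step 5: Delta E = sqrt(11.1686) = 3.34

3.34 Delta E


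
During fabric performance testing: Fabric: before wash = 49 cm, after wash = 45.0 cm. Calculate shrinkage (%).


Formula: Shrinkage% = ((L_before - L_after) / L_before) * 100
Step 1: Shrinkage = 49 - 45.0 = 4.0 cm
Step 2: Shrinkage% = (4.0 / 49) * 100
Step 3: Shrinkage% = 0.081633 * 100 = 8.1633% ≈ 8.2%

8.2%


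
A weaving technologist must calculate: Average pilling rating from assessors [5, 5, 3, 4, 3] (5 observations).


Formula: Mean = sum / count
Sum = 5 + 5 + 3 + 4 + 3 = 20
Mean = 20 / 5 = 4.0

4.0


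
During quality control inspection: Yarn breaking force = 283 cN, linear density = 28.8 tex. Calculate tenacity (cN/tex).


Formula: Tenacity = Breaking force / Linear density
Tenacity = 283 cN / 28.8 tex
Tenacity = 9.83 cN/tex

9.83 cN/tex


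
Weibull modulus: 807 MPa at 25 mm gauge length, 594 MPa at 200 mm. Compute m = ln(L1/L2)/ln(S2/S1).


Formula: m = ln(L1/L2) / ln(S2/S1)
Step 1: ln(L1/L2) = ln(25/200) = -2.07944
Step 2: S2/S1 = 594/807 = 0.73606
Step 3: ln(S2/S1) = ln(0.73606) = -0.30644
Step 4: m = -2.07944 / -0.30644 = 6.79

6.79 (Weibull m)


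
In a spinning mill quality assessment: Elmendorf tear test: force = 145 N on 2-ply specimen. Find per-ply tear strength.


Formula: Per-ply strength = Total force / Number of plies
Per-ply = 145 N / 2
Per-ply = 72.5 N

72.5 N


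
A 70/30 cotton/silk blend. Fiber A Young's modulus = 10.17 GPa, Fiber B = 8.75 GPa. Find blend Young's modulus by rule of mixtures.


Formula: Blend property = (fraction_A * property_A) + (fraction_B * property_B)
Step 1: Contribution A = 70/100 * 10.17 GPa = 7.119 GPa
Step 2: Contribution B = 30/100 * 8.75 GPa = 2.625 GPa
Step 3: Blend Young's modulus = 7.119 + 2.625 = 9.744 GPa

9.744 GPa


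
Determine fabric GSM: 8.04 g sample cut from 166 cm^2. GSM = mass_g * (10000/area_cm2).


Formula: GSM = mass_g / area_m2
Step 1: Convert area: 166 cm^2 = 166 / 10000 = 0.0166 m^2
Step 2: GSM = 8.04 g / 0.0166 m^2 = 484.3 g/m^2

484.3 g/m^2


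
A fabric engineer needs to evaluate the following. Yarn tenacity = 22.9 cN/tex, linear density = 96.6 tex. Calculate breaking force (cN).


Formula: Breaking force = Tenacity * Linear density
F = 22.9 cN/tex * 96.6 tex
F = 2212.14 cN

2212.14 cN


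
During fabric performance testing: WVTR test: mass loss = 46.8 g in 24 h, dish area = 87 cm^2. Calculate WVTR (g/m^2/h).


Formula: WVTR = mass_loss / (area * time)
Step 1: Convert area: 87 cm^2 = 0.0087 m^2
Step 2: WVTR = 46.8 g / (0.0087 m^2 * 24 h)
Step 3: WVTR = 46.8 / 0.2088 = 224.1 g/m^2/h

224.1 g/m^2/h


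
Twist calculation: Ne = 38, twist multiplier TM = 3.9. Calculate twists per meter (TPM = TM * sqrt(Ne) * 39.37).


Formula: TPM = TM * sqrt(Ne) * 39.37
Step 1: sqrt(Ne) = sqrt(38) = 6.1644
Step 2: TM * sqrt(Ne) = 3.9 * 6.1644 = 24.0412
Step 3: TPM = 24.0412 * 39.37 = 947 twists/m

947 twists/m


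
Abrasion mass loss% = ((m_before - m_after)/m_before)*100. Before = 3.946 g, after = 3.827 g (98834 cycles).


Formula: Mass loss% = ((m_before - m_after) / m_before) * 100
Step 1: Mass loss = 3.946 - 3.827 = 0.119 g
Step 2: Ratio = 0.119 / 3.946 = 0.0301571
Step 3: Mass loss% = 0.0301571 * 100 = 3.01571% ≈ 3.02%

3.02%


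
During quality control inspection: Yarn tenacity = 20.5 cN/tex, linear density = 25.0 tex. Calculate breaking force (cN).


Formula: Breaking force = Tenacity * Linear density
F = 20.5 cN/tex * 25.0 tex
F = 512.50 cN

512.50 cN


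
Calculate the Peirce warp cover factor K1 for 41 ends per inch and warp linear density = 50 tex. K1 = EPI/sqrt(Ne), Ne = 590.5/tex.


Formula: K1 = EPI / sqrt(Ne), with Ne = 590.5 / tex_warp
Step 1: Ne = 590.5 / 50 = 11.81
Step 2: sqrt(Ne) = sqrt(11.81) = 3.4366
Step 3: K1 = 41 / 3.4366 = 11.9

11.9


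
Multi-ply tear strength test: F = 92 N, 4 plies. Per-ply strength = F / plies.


Formula: Per-ply strength = Total force / Number of plies
Per-ply = 92 N / 4
Per-ply = 23 N

23 N


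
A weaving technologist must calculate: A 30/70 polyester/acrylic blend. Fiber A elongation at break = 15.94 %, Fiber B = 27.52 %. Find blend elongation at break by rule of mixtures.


Formula: Blend property = (fraction_A * property_A) + (fraction_B * property_B)
Step 1: Contribution A = 30/100 * 15.94 % = 4.782 %
Step 2: Contribution B = 70/100 * 27.52 % = 19.264 %
Step 3: Blend elongation at break = 4.782 + 19.264 = 24.046 %

24.046 %


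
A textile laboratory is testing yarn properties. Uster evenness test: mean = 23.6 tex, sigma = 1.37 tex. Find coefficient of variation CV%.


Formula: CV% = (standard deviation / mean) * 100
Step 1: Ratio = 1.37 / 23.6 = 0.058051
Step 2: CV% = 0.058051 * 100 = 5.8051% ≈ 5.8%

5.8%


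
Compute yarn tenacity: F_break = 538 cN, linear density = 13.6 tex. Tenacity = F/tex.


Formula: Tenacity = Breaking force / Linear density
Tenacity = 538 cN / 13.6 tex
Tenacity = 39.56 cN/tex

39.56 cN/tex


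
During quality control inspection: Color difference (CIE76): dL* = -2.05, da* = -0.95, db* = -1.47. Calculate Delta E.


Formula: Delta E = sqrt(dL*^2 + da*^2 + db*^2)
Step 1: dL*^2 = (-2.05)^2 = 4.2025
Step 2: da*^2 = (-0.95)^2 = 0.9025
Step 3: db*^2 = (-1.47)^2 = 2.1609
Step 4: Sum = 4.2025 + 0.9025 + 2.1609 = 7.2659
Step 5: Delta E = sqrt(7.2659) = 2.7

2.7 Delta E


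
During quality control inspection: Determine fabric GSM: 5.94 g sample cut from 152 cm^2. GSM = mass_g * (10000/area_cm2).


Formula: GSM = mass_g / area_m2
Step 1: Convert area: 152 cm^2 = 152 / 10000 = 0.0152 m^2
Step 2: GSM = 5.94 g / 0.0152 m^2 = 390.8 g/m^2

390.8 g/m^2


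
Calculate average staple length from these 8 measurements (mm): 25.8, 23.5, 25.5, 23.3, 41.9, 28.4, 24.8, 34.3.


Formula: Mean = sum of lengths / count
Sum = 25.8 + 23.5 + 25.5 + 23.3 + 41.9 + 28.4 + 24.8 + 34.3
Sum = 227.5 mm
Mean = 227.5 / 8 = 28.44 mm

28.44 mm


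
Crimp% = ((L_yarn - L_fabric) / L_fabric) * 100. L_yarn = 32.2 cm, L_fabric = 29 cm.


Formula: Crimp% = ((L_yarn - L_fabric) / L_fabric) * 100
Step 1: Extension = 32.2 - 29 = 3.2 cm
Step 2: Crimp% = (3.2 / 29) * 100
Step 3: Crimp% = 0.110345 * 100 = 11.0345% ≈ 11.0%

11.0%


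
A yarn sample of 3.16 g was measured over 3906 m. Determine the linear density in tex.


Formula: Tex = (mass_g / length_m) * 1000
Substituting: Tex = (3.16 / 3906) * 1000
Intermediate: 3.16 / 3906 = 0.00080901 g/m
Tex = 0.00080901 * 1000 = 0.81 tex

0.81 tex


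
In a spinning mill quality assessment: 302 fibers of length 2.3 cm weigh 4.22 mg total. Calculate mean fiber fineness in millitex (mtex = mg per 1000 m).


Formula: fineness (mtex) = mass (mg) / total length (km) = (mass_mg / total_length_m) * 1000
Step 1: Convert fiber length: 2.3 cm = 0.023 m
Step 2: Total fiber length = 302 * 0.023 = 6.946 m
Step 3: Linear density = 4.22 mg / 6.946 m = 0.6075 mg/m
Step 4: fineness = 0.6075 * 1000 = 607.5 mtex

607.5 mtex


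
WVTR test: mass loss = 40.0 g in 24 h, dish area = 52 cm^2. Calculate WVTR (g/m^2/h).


Formula: WVTR = mass_loss / (area * time)
Step 1: Convert area: 52 cm^2 = 0.0052 m^2
Step 2: WVTR = 40.0 g / (0.0052 m^2 * 24 h)
Step 3: WVTR = 40.0 / 0.1248 = 320.5 g/m^2/h

320.5 g/m^2/h


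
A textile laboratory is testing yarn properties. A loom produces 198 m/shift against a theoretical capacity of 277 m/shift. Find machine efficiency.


Formula: Efficiency% = (Actual output / Theoretical output) * 100
Efficiency% = (198 / 277) * 100
Efficiency% = 0.714801 * 100 = 71.4801% ≈ 71.5%

71.5%


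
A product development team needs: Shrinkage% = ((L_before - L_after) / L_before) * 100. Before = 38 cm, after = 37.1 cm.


Formula: Shrinkage% = ((L_before - L_after) / L_before) * 100
Step 1: Shrinkage = 38 - 37.1 = 0.9 cm
Step 2: Shrinkage% = (0.9 / 38) * 100
Step 3: Shrinkage% = 0.023684 * 100 = 2.3684% ≈ 2.4%

2.4%


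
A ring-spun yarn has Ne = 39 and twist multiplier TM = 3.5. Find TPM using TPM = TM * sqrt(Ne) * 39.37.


Formula: TPM = TM * sqrt(Ne) * 39.37
Step 1: sqrt(Ne) = sqrt(39) = 6.245
Step 2: TM * sqrt(Ne) = 3.5 * 6.245 = 21.8575
Step 3: TPM = 21.8575 * 39.37 = 861 twists/m

861 twists/m


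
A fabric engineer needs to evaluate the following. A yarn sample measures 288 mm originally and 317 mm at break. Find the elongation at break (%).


Formula: Elongation (%) = ((L_break - L0) / L0) * 100
Step 1: Extension = 317 - 288 = 29 mm
Step 2: Elongation = (29 / 288) * 100
Step 3: Elongation = 0.100694 * 100 = 10.0694% ≈ 10.1%

10.1%


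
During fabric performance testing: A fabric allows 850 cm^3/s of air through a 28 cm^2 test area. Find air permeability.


Formula: Air Permeability = Airflow / Test Area
AP = 850 cm^3/s / 28 cm^2
AP = 30.4 cm^3/s/cm^2

30.4 cm^3/s/cm^2


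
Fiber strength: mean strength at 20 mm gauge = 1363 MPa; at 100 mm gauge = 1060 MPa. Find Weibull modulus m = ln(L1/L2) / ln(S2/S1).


Formula: m = ln(L1/L2) / ln(S2/S1)
Step 1: ln(L1/L2) = ln(20/100) = -1.60944
Step 2: S2/S1 = 1060/1363 = 0.7777
Step 3: ln(S2/S1) = ln(0.7777) = -0.25141
Step 4: m = -1.60944 / -0.25141 = 6.40

6.40 (Weibull m)


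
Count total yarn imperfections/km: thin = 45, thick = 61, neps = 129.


Formula: Total = thin places + thick places + neps
Total = 45 + 61 + 129
Total = 235 imperfections/km

235 imperfections/km


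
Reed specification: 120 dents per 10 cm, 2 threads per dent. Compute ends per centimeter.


Formula: EPC = (dents per 10 cm * ends per dent) / 10
Step 1: Total ends per 10 cm = 120 * 2 = 240
Step 2: EPC = 240 / 10 = 24.0 ends/cm

24.0 ends/cm


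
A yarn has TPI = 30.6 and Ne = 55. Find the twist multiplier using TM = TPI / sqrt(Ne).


Formula: TM = TPI / sqrt(Ne)
Step 1: sqrt(Ne) = sqrt(55) = 7.4162
Step 2: TM = 30.6 / 7.4162 = 4.13

4.13 TM


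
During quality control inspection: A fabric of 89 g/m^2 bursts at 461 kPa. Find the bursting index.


Formula: Bursting Index = Bursting Strength / Fabric GSM
BI = 461 kPa / 89 g/m^2
BI = 5.180 kPa/(g/m^2)

5.180 kPa/(g/m^2)


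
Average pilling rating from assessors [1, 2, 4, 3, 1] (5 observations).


Formula: Mean = sum / count
Sum = 1 + 2 + 4 + 3 + 1 = 11
Mean = 11 / 5 = 2.2

2.2


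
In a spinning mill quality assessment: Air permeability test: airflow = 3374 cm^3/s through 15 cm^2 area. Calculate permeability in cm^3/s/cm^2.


Formula: Air Permeability = Airflow / Test Area
AP = 3374 cm^3/s / 15 cm^2
AP = 224.9 cm^3/s/cm^2

224.9 cm^3/s/cm^2


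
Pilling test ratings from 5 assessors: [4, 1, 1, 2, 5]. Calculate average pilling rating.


Formula: Mean = sum / count
Sum = 4 + 1 + 1 + 2 + 5 = 13
Mean = 13 / 5 = 2.6

2.6


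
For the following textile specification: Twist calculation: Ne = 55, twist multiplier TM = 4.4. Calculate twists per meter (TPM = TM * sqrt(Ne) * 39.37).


Formula: TPM = TM * sqrt(Ne) * 39.37
Step 1: sqrt(Ne) = sqrt(55) = 7.4162
Step 2: TM * sqrt(Ne) = 4.4 * 7.4162 = 32.6313
Step 3: TPM = 32.6313 * 39.37 = 1285 twists/m

1285 twists/m


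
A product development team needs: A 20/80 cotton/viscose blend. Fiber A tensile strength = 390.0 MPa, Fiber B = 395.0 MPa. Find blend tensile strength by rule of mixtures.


Formula: Blend property = (fraction_A * property_A) + (fraction_B * property_B)
Step 1: Contribution A = 20/100 * 390.0 MPa = 78.0 MPa
Step 2: Contribution B = 80/100 * 395.0 MPa = 316.0 MPa
Step 3: Blend tensile strength = 78.0 + 316.0 = 394.0 MPa

394.0 MPa


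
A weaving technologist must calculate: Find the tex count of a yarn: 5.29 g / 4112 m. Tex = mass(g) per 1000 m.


Formula: Tex = (mass_g / length_m) * 1000
Substituting: Tex = (5.29 / 4112) * 1000
Intermediate: 5.29 / 4112 = 0.00128648 g/m
Tex = 0.00128648 * 1000 = 1.29 tex

1.29 tex


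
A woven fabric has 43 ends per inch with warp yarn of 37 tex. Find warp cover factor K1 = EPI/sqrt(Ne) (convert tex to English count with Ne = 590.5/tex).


Formula: K1 = EPI / sqrt(Ne), with Ne = 590.5 / tex_warp
Step 1: Ne = 590.5 / 37 = 15.959
Step 2: sqrt(Ne) = sqrt(15.959) = 3.9949
Step 3: K1 = 43 / 3.9949 = 10.8

10.8


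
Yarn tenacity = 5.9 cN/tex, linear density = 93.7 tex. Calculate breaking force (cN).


Formula: Breaking force = Tenacity * Linear density
F = 5.9 cN/tex * 93.7 tex
F = 552.83 cN

552.83 cN


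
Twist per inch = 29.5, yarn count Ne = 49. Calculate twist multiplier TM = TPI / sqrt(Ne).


Formula: TM = TPI / sqrt(Ne)
Step 1: sqrt(Ne) = sqrt(49) = 7
Step 2: TM = 29.5 / 7 = 4.21

4.21 TM


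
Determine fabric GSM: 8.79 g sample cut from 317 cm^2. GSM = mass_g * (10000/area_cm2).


Formula: GSM = mass_g / area_m2
Step 1: Convert area: 317 cm^2 = 317 / 10000 = 0.0317 m^2
Step 2: GSM = 8.79 g / 0.0317 m^2 = 277.3 g/m^2

277.3 g/m^2


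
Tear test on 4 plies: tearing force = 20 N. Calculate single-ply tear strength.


Formula: Per-ply strength = Total force / Number of plies
Per-ply = 20 N / 4
Per-ply = 5 N

5 N


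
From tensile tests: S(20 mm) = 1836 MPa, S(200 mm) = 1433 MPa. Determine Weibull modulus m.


Formula: m = ln(L1/L2) / ln(S2/S1)
Step 1: ln(L1/L2) = ln(20/200) = -2.30259
Step 2: S2/S1 = 1433/1836 = 0.7805
Step 3: ln(S2/S1) = ln(0.7805) = -0.24782
Step 4: m = -2.30259 / -0.24782 = 9.29

9.29 (Weibull m)


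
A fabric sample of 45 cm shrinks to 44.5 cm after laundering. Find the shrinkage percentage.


Formula: Shrinkage% = ((L_before - L_after) / L_before) * 100
Step 1: Shrinkage = 45 - 44.5 = 0.5 cm
Step 2: Shrinkage% = (0.5 / 45) * 100
Step 3: Shrinkage% = 0.011111 * 100 = 1.1111% ≈ 1.1%

1.1%


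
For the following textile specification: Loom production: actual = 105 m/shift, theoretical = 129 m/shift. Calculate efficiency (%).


Formula: Efficiency% = (Actual output / Theoretical output) * 100
Efficiency% = (105 / 129) * 100
Efficiency% = 0.813953 * 100 = 81.3953% ≈ 81.4%

81.4%


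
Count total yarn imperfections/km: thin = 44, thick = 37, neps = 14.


Formula: Total = thin places + thick places + neps
Total = 44 + 37 + 14
Total = 95 imperfections/km

95 imperfections/km


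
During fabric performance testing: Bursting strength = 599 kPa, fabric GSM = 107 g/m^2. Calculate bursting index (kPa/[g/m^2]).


Formula: Bursting Index = Bursting Strength / Fabric GSM
BI = 599 kPa / 107 g/m^2
BI = 5.598 kPa/(g/m^2)

5.598 kPa/(g/m^2)


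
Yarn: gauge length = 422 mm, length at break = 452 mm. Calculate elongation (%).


Formula: Elongation (%) = ((L_break - L0) / L0) * 100
Step 1: Extension = 452 - 422 = 30 mm
Step 2: Elongation = (30 / 422) * 100
Step 3: Elongation = 0.07109 * 100 = 7.109% ≈ 7.1%

7.1%


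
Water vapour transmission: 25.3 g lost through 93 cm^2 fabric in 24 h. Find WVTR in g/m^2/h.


Formula: WVTR = mass_loss / (area * time)
Step 1: Convert area: 93 cm^2 = 0.0093 m^2
Step 2: WVTR = 25.3 g / (0.0093 m^2 * 24 h)
Step 3: WVTR = 25.3 / 0.2232 = 113.4 g/m^2/h

113.4 g/m^2/h


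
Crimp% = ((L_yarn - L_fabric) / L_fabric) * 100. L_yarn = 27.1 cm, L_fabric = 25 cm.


Formula: Crimp% = ((L_yarn - L_fabric) / L_fabric) * 100
Step 1: Extension = 27.1 - 25 = 2.1 cm
Step 2: Crimp% = (2.1 / 25) * 100
Step 3: Crimp% = 0.084 * 100 = 8.4%

8.4%


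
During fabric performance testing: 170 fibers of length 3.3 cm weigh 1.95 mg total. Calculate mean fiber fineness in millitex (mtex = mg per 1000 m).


Formula: fineness (mtex) = mass (mg) / total length (km) = (mass_mg / total_length_m) * 1000
Step 1: Convert fiber length: 3.3 cm = 0.033 m
Step 2: Total fiber length = 170 * 0.033 = 5.61 m
Step 3: Linear density = 1.95 mg / 5.61 m = 0.3476 mg/m
Step 4: fineness = 0.3476 * 1000 = 347.6 mtex

347.6 mtex


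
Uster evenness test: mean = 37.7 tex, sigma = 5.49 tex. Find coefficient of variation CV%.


Formula: CV% = (standard deviation / mean) * 100
Step 1: Ratio = 5.49 / 37.7 = 0.145623
Step 2: CV% = 0.145623 * 100 = 14.5623% ≈ 14.6%

14.6%


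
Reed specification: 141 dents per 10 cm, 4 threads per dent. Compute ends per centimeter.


Formula: EPC = (dents per 10 cm * ends per dent) / 10
Step 1: Total ends per 10 cm = 141 * 4 = 564
Step 2: EPC = 564 / 10 = 56.4 ends/cm

56.4 ends/cm


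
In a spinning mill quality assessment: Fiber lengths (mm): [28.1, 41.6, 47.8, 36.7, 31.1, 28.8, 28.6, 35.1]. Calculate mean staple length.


Formula: Mean = sum of lengths / count
Sum = 28.1 + 41.6 + 47.8 + 36.7 + 31.1 + 28.8 + 28.6 + 35.1
Sum = 277.8 mm
Mean = 277.8 / 8 = 34.73 mm

34.73 mm


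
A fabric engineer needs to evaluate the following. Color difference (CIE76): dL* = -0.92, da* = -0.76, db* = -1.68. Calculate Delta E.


Formula: Delta E = sqrt(dL*^2 + da*^2 + db*^2)
Step 1: dL*^2 = (-0.92)^2 = 0.8464
Step 2: da*^2 = (-0.76)^2 = 0.5776
Step 3: db*^2 = (-1.68)^2 = 2.8224
Step 4: Sum = 0.8464 + 0.5776 + 2.8224 = 4.2464
Step 5: Delta E = sqrt(4.2464) = 2.06

2.06 Delta E


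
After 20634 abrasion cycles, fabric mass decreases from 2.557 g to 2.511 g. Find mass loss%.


Formula: Mass loss% = ((m_before - m_after) / m_before) * 100
Step 1: Mass loss = 2.557 - 2.511 = 0.046 g
Step 2: Ratio = 0.046 / 2.557 = 0.0179898
Step 3: Mass loss% = 0.0179898 * 100 = 1.79898% ≈ 1.80%

1.80%


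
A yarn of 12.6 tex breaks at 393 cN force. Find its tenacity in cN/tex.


Formula: Tenacity = Breaking force / Linear density
Tenacity = 393 cN / 12.6 tex
Tenacity = 31.19 cN/tex

31.19 cN/tex


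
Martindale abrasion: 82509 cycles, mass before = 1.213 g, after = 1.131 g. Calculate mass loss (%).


Formula: Mass loss% = ((m_before - m_after) / m_before) * 100
Step 1: Mass loss = 1.213 - 1.131 = 0.082 g
Step 2: Ratio = 0.082 / 1.213 = 0.067601
Step 3: Mass loss% = 0.067601 * 100 = 6.7601% ≈ 6.76%

6.76%


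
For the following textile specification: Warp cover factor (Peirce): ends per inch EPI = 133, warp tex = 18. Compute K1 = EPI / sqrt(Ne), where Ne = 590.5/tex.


Formula: K1 = EPI / sqrt(Ne), with Ne = 590.5 / tex_warp
Step 1: Ne = 590.5 / 18 = 32.806
Step 2: sqrt(Ne) = sqrt(32.806) = 5.7277
Step 3: K1 = 133 / 5.7277 = 23.2

23.2


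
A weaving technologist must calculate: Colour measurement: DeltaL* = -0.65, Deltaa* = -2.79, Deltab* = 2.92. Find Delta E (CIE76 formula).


Formula: Delta E = sqrt(dL*^2 + da*^2 + db*^2)
Step 1: dL*^2 = (-0.65)^2 = 0.4225
Step 2: da*^2 = (-2.79)^2 = 7.7841
Step 3: db*^2 = 2.92^2 = 8.5264
Step 4: Sum = 0.4225 + 7.7841 + 8.5264 = 16.733
Step 5: Delta E = sqrt(16.733) = 4.09

4.09 Delta E


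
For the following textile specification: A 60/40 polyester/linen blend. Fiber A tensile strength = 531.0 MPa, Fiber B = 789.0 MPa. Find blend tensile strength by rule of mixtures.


Formula: Blend property = (fraction_A * property_A) + (fraction_B * property_B)
Step 1: Contribution A = 60/100 * 531.0 MPa = 318.6 MPa
Step 2: Contribution B = 40/100 * 789.0 MPa = 315.6 MPa
Step 3: Blend tensile strength = 318.6 + 315.6 = 634.2 MPa

634.2 MPa


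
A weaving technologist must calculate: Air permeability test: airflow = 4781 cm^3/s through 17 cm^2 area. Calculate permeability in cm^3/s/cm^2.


Formula: Air Permeability = Airflow / Test Area
AP = 4781 cm^3/s / 17 cm^2
AP = 281.2 cm^3/s/cm^2

281.2 cm^3/s/cm^2


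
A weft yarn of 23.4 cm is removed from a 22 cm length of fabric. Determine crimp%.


Formula: Crimp% = ((L_yarn - L_fabric) / L_fabric) * 100
Step 1: Extension = 23.4 - 22 = 1.4 cm
Step 2: Crimp% = (1.4 / 22) * 100
Step 3: Crimp% = 0.063636 * 100 = 6.3636% ≈ 6.4%

6.4%


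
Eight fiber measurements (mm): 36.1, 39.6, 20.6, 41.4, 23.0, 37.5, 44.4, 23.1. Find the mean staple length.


Formula: Mean = sum of lengths / count
Sum = 36.1 + 39.6 + 20.6 + 41.4 + 23.0 + 37.5 + 44.4 + 23.1
Sum = 265.7 mm
Mean = 265.7 / 8 = 33.21 mm

33.21 mm


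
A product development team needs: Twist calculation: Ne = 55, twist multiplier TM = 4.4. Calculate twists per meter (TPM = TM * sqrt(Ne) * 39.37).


Formula: TPM = TM * sqrt(Ne) * 39.37
Step 1: sqrt(Ne) = sqrt(55) = 7.4162
Step 2: TM * sqrt(Ne) = 4.4 * 7.4162 = 32.6313
Step 3: TPM = 32.6313 * 39.37 = 1285 twists/m

1285 twists/m


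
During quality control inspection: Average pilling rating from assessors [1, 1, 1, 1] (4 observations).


Formula: Mean = sum / count
Sum = 1 + 1 + 1 + 1 = 4
Mean = 4 / 4 = 1.0

1.0


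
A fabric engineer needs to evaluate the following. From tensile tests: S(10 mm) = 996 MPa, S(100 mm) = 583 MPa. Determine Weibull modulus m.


Formula: m = ln(L1/L2) / ln(S2/S1)
Step 1: ln(L1/L2) = ln(10/100) = -2.30259
Step 2: S2/S1 = 583/996 = 0.58534
Step 3: ln(S2/S1) = ln(0.58534) = -0.53556
Step 4: m = -2.30259 / -0.53556 = 4.30

4.30 (Weibull m)


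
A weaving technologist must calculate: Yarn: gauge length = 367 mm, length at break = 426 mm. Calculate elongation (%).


Formula: Elongation (%) = ((L_break - L0) / L0) * 100
Step 1: Extension = 426 - 367 = 59 mm
Step 2: Elongation = (59 / 367) * 100
Step 3: Elongation = 0.160763 * 100 = 16.0763% ≈ 16.1%

16.1%


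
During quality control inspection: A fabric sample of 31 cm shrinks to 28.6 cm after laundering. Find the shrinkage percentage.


Formula: Shrinkage% = ((L_before - L_after) / L_before) * 100
Step 1: Shrinkage = 31 - 28.6 = 2.4 cm
Step 2: Shrinkage% = (2.4 / 31) * 100
Step 3: Shrinkage% = 0.077419 * 100 = 7.7419% ≈ 7.7%

7.7%


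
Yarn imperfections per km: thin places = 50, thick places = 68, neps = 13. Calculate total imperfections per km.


Formula: Total = thin places + thick places + neps
Total = 50 + 68 + 13
Total = 131 imperfections/km

131 imperfections/km


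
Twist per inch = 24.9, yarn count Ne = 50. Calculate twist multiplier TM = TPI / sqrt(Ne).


Formula: TM = TPI / sqrt(Ne)
Step 1: sqrt(Ne) = sqrt(50) = 7.0711
Step 2: TM = 24.9 / 7.0711 = 3.52

3.52 TM


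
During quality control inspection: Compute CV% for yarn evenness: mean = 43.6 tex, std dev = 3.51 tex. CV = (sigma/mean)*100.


Formula: CV% = (standard deviation / mean) * 100
Step 1: Ratio = 3.51 / 43.6 = 0.080505
Step 2: CV% = 0.080505 * 100 = 8.0505% ≈ 8.1%

8.1%


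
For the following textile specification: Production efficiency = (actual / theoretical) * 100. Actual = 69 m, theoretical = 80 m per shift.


Formula: Efficiency% = (Actual output / Theoretical output) * 100
Efficiency% = (69 / 80) * 100
Efficiency% = 0.8625 * 100 = 86.25% ≈ 86.3%

86.3%


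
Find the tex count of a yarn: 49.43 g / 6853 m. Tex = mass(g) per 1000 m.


Formula: Tex = (mass_g / length_m) * 1000
Substituting: Tex = (49.43 / 6853) * 1000
Intermediate: 49.43 / 6853 = 0.0072129 g/m
Tex = 0.0072129 * 1000 = 7.21 tex

7.21 tex


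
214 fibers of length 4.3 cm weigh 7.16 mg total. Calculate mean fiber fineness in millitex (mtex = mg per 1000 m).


Formula: fineness (mtex) = mass (mg) / total length (km) = (mass_mg / total_length_m) * 1000
Step 1: Convert fiber length: 4.3 cm = 0.043 m
Step 2: Total fiber length = 214 * 0.043 = 9.202 m
Step 3: Linear density = 7.16 mg / 9.202 m = 0.7781 mg/m
Step 4: fineness = 0.7781 * 1000 = 778.1 mtex

778.1 mtex


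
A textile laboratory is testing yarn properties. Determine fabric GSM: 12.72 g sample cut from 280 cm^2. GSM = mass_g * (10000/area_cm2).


Formula: GSM = mass_g / area_m2
Step 1: Convert area: 280 cm^2 = 280 / 10000 = 0.028 m^2
Step 2: GSM = 12.72 g / 0.028 m^2 = 454.3 g/m^2

454.3 g/m^2


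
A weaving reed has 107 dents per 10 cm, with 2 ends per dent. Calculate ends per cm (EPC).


Formula: EPC = (dents per 10 cm * ends per dent) / 10
Step 1: Total ends per 10 cm = 107 * 2 = 214
Step 2: EPC = 214 / 10 = 21.4 ends/cm

21.4 ends/cm


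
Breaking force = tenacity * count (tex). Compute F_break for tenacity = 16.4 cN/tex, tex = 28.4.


Formula: Breaking force = Tenacity * Linear density
F = 16.4 cN/tex * 28.4 tex
F = 465.76 cN

465.76 cN


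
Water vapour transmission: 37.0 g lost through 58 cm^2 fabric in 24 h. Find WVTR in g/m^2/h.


Formula: WVTR = mass_loss / (area * time)
Step 1: Convert area: 58 cm^2 = 0.0058 m^2
Step 2: WVTR = 37.0 g / (0.0058 m^2 * 24 h)
Step 3: WVTR = 37.0 / 0.1392 = 265.8 g/m^2/h

265.8 g/m^2/h


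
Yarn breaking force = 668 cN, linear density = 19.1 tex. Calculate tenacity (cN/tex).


Formula: Tenacity = Breaking force / Linear density
Tenacity = 668 cN / 19.1 tex
Tenacity = 34.97 cN/tex

34.97 cN/tex


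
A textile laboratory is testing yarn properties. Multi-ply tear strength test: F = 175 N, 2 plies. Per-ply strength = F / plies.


Formula: Per-ply strength = Total force / Number of plies
Per-ply = 175 N / 2
Per-ply = 87.5 N

87.5 N


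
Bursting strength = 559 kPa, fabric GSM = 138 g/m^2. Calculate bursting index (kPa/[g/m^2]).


Formula: Bursting Index = Bursting Strength / Fabric GSM
BI = 559 kPa / 138 g/m^2
BI = 4.051 kPa/(g/m^2)

4.051 kPa/(g/m^2)


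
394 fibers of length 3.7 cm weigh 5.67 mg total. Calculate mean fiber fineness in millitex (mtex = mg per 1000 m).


Formula: fineness (mtex) = mass (mg) / total length (km) = (mass_mg / total_length_m) * 1000
Step 1: Convert fiber length: 3.7 cm = 0.037 m
Step 2: Total fiber length = 394 * 0.037 = 14.578 m
Step 3: Linear density = 5.67 mg / 14.578 m = 0.3889 mg/m
Step 4: fineness = 0.3889 * 1000 = 388.9 mtex

388.9 mtex


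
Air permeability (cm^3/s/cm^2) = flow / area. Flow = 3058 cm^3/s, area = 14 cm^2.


Formula: Air Permeability = Airflow / Test Area
AP = 3058 cm^3/s / 14 cm^2
AP = 218.4 cm^3/s/cm^2

218.4 cm^3/s/cm^2


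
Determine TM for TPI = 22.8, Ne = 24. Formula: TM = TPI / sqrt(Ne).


Formula: TM = TPI / sqrt(Ne)
Step 1: sqrt(Ne) = sqrt(24) = 4.899
Step 2: TM = 22.8 / 4.899 = 4.65

4.65 TM


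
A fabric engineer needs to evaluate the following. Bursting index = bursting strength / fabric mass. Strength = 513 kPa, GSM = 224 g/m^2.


Formula: Bursting Index = Bursting Strength / Fabric GSM
BI = 513 kPa / 224 g/m^2
BI = 2.290 kPa/(g/m^2)

2.290 kPa/(g/m^2)


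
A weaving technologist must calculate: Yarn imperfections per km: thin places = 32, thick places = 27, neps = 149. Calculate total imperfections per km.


Formula: Total = thin places + thick places + neps
Total = 32 + 27 + 149
Total = 208 imperfections/km

208 imperfections/km


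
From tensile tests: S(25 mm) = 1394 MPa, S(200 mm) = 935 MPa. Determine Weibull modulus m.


Formula: m = ln(L1/L2) / ln(S2/S1)
Step 1: ln(L1/L2) = ln(25/200) = -2.07944
Step 2: S2/S1 = 935/1394 = 0.67073
Step 3: ln(S2/S1) = ln(0.67073) = -0.39939
Step 4: m = -2.07944 / -0.39939 = 5.21

5.21 (Weibull m)


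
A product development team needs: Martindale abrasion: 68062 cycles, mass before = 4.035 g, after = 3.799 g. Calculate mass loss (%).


Formula: Mass loss% = ((m_before - m_after) / m_before) * 100
Step 1: Mass loss = 4.035 - 3.799 = 0.236 g
Step 2: Ratio = 0.236 / 4.035 = 0.0584882
Step 3: Mass loss% = 0.0584882 * 100 = 5.84882% ≈ 5.85%

5.85%


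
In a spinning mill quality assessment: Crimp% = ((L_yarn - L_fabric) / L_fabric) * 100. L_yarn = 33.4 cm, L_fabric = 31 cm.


Formula: Crimp% = ((L_yarn - L_fabric) / L_fabric) * 100
Step 1: Extension = 33.4 - 31 = 2.4 cm
Step 2: Crimp% = (2.4 / 31) * 100
Step 3: Crimp% = 0.077419 * 100 = 7.7419% ≈ 7.7%

7.7%


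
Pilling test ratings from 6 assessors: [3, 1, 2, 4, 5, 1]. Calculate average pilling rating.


Formula: Mean = sum / count
Sum = 3 + 1 + 2 + 4 + 5 + 1 = 16
Mean = 16 / 6 = 2.7

2.7


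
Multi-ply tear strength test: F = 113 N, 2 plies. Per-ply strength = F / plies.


Formula: Per-ply strength = Total force / Number of plies
Per-ply = 113 N / 2
Per-ply = 56.5 N

56.5 N


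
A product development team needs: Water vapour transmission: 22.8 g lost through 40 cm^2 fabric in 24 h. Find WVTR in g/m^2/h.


Formula: WVTR = mass_loss / (area * time)
Step 1: Convert area: 40 cm^2 = 0.004 m^2
Step 2: WVTR = 22.8 g / (0.004 m^2 * 24 h)
Step 3: WVTR = 22.8 / 0.096 = 237.5 g/m^2/h

237.5 g/m^2/h


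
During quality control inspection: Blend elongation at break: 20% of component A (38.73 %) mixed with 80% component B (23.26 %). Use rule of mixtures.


Formula: Blend property = (fraction_A * property_A) + (fraction_B * property_B)
Step 1: Contribution A = 20/100 * 38.73 % = 7.746 %
Step 2: Contribution B = 80/100 * 23.26 % = 18.608 %
Step 3: Blend elongation at break = 7.746 + 18.608 = 26.354 %

26.354 %


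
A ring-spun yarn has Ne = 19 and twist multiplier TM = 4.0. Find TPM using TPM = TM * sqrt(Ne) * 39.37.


Formula: TPM = TM * sqrt(Ne) * 39.37
Step 1: sqrt(Ne) = sqrt(19) = 4.3589
Step 2: TM * sqrt(Ne) = 4.0 * 4.3589 = 17.4356
Step 3: TPM = 17.4356 * 39.37 = 686 twists/m

686 twists/m


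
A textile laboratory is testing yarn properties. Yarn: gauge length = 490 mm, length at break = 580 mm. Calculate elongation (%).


Formula: Elongation (%) = ((L_break - L0) / L0) * 100
Step 1: Extension = 580 - 490 = 90 mm
Step 2: Elongation = (90 / 490) * 100
Step 3: Elongation = 0.183673 * 100 = 18.3673% ≈ 18.4%

18.4%


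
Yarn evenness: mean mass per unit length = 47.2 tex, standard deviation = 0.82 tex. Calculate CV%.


Formula: CV% = (standard deviation / mean) * 100
Step 1: Ratio = 0.82 / 47.2 = 0.017373
Step 2: CV% = 0.017373 * 100 = 1.7373% ≈ 1.7%

1.7%


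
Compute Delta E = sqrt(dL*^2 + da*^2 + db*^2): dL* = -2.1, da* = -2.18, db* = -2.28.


Formula: Delta E = sqrt(dL*^2 + da*^2 + db*^2)
Step 1: dL*^2 = (-2.1)^2 = 4.41
Step 2: da*^2 = (-2.18)^2 = 4.7524
Step 3: db*^2 = (-2.28)^2 = 5.1984
Step 4: Sum = 4.41 + 4.7524 + 5.1984 = 14.3608
Step 5: Delta E = sqrt(14.3608) = 3.79

3.79 Delta E


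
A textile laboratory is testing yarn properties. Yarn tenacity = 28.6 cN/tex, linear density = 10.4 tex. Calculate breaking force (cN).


Formula: Breaking force = Tenacity * Linear density
F = 28.6 cN/tex * 10.4 tex
F = 297.44 cN

297.44 cN


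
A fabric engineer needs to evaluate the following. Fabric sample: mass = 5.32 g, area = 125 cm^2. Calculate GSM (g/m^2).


Formula: GSM = mass_g / area_m2
Step 1: Convert area: 125 cm^2 = 125 / 10000 = 0.0125 m^2
Step 2: GSM = 5.32 g / 0.0125 m^2 = 425.6 g/m^2

425.6 g/m^2


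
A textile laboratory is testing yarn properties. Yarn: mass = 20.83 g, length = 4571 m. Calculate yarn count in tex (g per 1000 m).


Formula: Tex = (mass_g / length_m) * 1000
Substituting: Tex = (20.83 / 4571) * 1000
Intermediate: 20.83 / 4571 = 0.00455699 g/m
Tex = 0.00455699 * 1000 = 4.56 tex

4.56 tex


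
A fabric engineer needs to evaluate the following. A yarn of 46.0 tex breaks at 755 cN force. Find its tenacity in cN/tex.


Formula: Tenacity = Breaking force / Linear density
Tenacity = 755 cN / 46.0 tex
Tenacity = 16.41 cN/tex

16.41 cN/tex


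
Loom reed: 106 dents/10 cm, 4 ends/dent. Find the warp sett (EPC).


Formula: EPC = (dents per 10 cm * ends per dent) / 10
Step 1: Total ends per 10 cm = 106 * 4 = 424
Step 2: EPC = 424 / 10 = 42.4 ends/cm

42.4 ends/cm


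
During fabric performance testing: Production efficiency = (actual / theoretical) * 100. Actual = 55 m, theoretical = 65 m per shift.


Formula: Efficiency% = (Actual output / Theoretical output) * 100
Efficiency% = (55 / 65) * 100
Efficiency% = 0.846154 * 100 = 84.6154% ≈ 84.6%

84.6%


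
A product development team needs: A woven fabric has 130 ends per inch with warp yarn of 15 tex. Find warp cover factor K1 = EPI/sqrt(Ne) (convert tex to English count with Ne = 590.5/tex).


Formula: K1 = EPI / sqrt(Ne), with Ne = 590.5 / tex_warp
Step 1: Ne = 590.5 / 15 = 39.367
Step 2: sqrt(Ne) = sqrt(39.367) = 6.2743
Step 3: K1 = 130 / 6.2743 = 20.7

20.7


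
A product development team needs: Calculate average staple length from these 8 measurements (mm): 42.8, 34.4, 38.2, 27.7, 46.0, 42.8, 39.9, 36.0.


Formula: Mean = sum of lengths / count
Sum = 42.8 + 34.4 + 38.2 + 27.7 + 46.0 + 42.8 + 39.9 + 36.0
Sum = 307.8 mm
Mean = 307.8 / 8 = 38.48 mm

38.48 mm


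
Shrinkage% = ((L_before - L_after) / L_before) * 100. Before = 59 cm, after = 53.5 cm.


Formula: Shrinkage% = ((L_before - L_after) / L_before) * 100
Step 1: Shrinkage = 59 - 53.5 = 5.5 cm
Step 2: Shrinkage% = (5.5 / 59) * 100
Step 3: Shrinkage% = 0.09322 * 100 = 9.322% ≈ 9.3%

9.3%
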